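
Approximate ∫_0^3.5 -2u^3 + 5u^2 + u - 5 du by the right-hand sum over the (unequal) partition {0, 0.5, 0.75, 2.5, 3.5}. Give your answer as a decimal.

-32.6953125

Subinterval widths: 0.5, 0.25, 1.75, 1.
Right endpoints: 0.5, 0.75, 2.5, 3.5.
f(0.5) = -3.5, f(0.75) = -2.28125, f(2.5) = -2.5, f(3.5) = -26.
Sum = Σ Δu_i · f(u_i).
Sum = -32.6953125.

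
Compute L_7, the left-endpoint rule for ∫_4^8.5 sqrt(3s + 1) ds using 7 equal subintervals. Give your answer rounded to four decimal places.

19.3989

Δs = (8.5 − 4)/7 = 9/14.
Left endpoints: 4, 65/14, 37/7, 83/14, 46/7, 101/14, 55/7.
f(4) ≈ 3.6056, f(65/14) ≈ 3.8638, f(37/7) ≈ 4.1057, f(83/14) ≈ 4.3342, f(46/7) ≈ 4.5513, f(101/14) ≈ 4.7585, f(55/7) ≈ 4.9570.
Sum = Δs · [f(4) + f(65/14) + f(37/7) + ...].
Sum ≈ 19.3989.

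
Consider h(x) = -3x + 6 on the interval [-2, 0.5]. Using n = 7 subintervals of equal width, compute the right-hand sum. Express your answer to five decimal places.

Δx = (0.5 − (-2))/7 = 5/14.
Right endpoints: -23/14, -9/7, -13/14, -4/7, -3/14, 1/7, 0.5.
h(-23/14) = 153/14, h(-9/7) = 69/7, h(-13/14) = 123/14, h(-4/7) = 54/7, h(-3/14) = 93/14, h(1/7) = 39/7, h(0.5) = 4.5.
Sum = Δx · [h(-23/14) + h(-9/7) + h(-13/14) + ...].
Sum ≈ 19.28571.

19.28571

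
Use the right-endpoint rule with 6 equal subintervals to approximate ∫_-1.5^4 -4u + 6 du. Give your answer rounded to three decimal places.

Δu = (4 − (-1.5))/6 = 11/12.
Right endpoints: -7/12, 1/3, 1.25, 13/6, 37/12, 4.
f(-7/12) = 25/3, f(1/3) = 14/3, f(1.25) = 1, f(13/6) = -8/3, f(37/12) = -19/3, f(4) = -10.
Sum = Δu · [f(-7/12) + f(1/3) + f(1.25) + ...].
Sum ≈ -4.583.

-4.583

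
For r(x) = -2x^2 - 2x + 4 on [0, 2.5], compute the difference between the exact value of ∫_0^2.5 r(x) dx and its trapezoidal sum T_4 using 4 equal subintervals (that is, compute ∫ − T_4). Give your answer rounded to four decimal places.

0.3255

Exact integral: ∫_0^2.5 r(x) dx ≈ -6.666667.
T_4 = -6.9921875.
Error ≈ -6.666667 − (-6.9921875) ≈ 0.3255.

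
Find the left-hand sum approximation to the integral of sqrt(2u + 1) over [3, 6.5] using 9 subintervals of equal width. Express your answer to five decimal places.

Δu = (6.5 − 3)/9 = 7/18.
Left endpoints: 3, 61/18, 34/9, 25/6, 41/9, 89/18, 16/3, 103/18, 55/9.
f(3) ≈ 2.64575, f(61/18) ≈ 2.78887, f(34/9) ≈ 2.92499, f(25/6) ≈ 3.05505, f(41/9) ≈ 3.17980, f(89/18) ≈ 3.29983, f(16/3) ≈ 3.41565, f(103/18) ≈ 3.52767, f(55/9) ≈ 3.63624.
Sum = Δu · [f(3) + f(61/18) + f(34/9) + ...].
Sum ≈ 11.07316.

11.07316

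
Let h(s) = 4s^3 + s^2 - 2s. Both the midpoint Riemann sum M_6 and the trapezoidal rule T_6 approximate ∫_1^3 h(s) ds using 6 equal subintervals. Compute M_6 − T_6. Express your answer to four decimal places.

M_6 ≈ 80.203704.
T_6 ≈ 81.592593.
M_6 − T_6 ≈ -1.3889.

-1.3889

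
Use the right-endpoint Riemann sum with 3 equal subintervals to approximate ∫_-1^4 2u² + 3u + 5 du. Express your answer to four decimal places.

132.9630

Δu = (4 − (-1))/3 = 5/3.
Right endpoints: 2/3, 7/3, 4.
f(2/3) = 71/9, f(7/3) = 206/9, f(4) = 49.
Sum = Δu · [f(2/3) + f(7/3) + f(4)].
Sum ≈ 132.9630.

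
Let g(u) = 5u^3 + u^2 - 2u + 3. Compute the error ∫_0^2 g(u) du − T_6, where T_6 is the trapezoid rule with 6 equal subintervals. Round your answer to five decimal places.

Exact integral: ∫_0^2 g(u) du ≈ 24.6666667.
T_6 ≈ 25.2592593.
Error ≈ 24.6666667 − 25.2592593 ≈ -0.59259.

-0.59259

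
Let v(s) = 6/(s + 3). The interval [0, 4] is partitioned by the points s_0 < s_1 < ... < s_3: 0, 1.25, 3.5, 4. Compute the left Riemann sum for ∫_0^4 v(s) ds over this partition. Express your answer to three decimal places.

Subinterval widths: 1.25, 2.25, 0.5.
Left endpoints: 0, 1.25, 3.5.
v(0) = 2, v(1.25) = 24/17, v(3.5) = 12/13.
Sum = Σ Δs_i · v(s_i).
Sum ≈ 6.138.

6.138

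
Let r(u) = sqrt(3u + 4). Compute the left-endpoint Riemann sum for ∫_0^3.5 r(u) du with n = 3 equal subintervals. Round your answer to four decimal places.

Δu = (3.5 − 0)/3 = 7/6.
Left endpoints: 0, 7/6, 7/3.
r(0) ≈ 2.0000, r(7/6) ≈ 2.7386, r(7/3) ≈ 3.3166.
Sum = Δu · [r(0) + r(7/6) + r(7/3)].
Sum ≈ 9.3978.

9.3978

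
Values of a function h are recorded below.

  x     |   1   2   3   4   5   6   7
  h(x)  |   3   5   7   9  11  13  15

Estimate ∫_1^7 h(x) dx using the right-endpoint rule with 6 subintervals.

60

Δx = 1.
Sum = 1·[5 + 7 + 9 + 11 + 13 + 15] = 60.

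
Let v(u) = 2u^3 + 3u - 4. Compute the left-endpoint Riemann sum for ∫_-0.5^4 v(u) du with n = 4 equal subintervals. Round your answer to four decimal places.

Δu = (4 − (-0.5))/4 = 1.125.
Left endpoints: -0.5, 0.625, 1.75, 2.875.
v(-0.5) = -5.75, v(0.625) = -1.63671875, v(1.75) = 11.96875, v(2.875) = 52.15234375.
Sum = Δu · [v(-0.5) + v(0.625) + v(1.75) + v(2.875)].
Sum ≈ 63.8262.

63.8262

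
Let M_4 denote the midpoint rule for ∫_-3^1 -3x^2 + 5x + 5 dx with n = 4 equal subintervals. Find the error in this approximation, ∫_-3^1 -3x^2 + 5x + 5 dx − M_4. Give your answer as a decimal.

-1

Exact integral: ∫_-3^1 f(x) dx = -28.
M_4 = -27.
Error = -28 − (-27) = -1.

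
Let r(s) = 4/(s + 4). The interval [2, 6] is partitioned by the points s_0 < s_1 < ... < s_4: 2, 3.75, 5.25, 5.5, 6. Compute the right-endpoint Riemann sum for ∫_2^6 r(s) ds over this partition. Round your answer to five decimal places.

Subinterval widths: 1.75, 1.5, 0.25, 0.5.
Right endpoints: 3.75, 5.25, 5.5, 6.
r(3.75) = 16/31, r(5.25) = 16/37, r(5.5) = 8/19, r(6) = 0.4.
Sum = Σ Δs_i · r(s_i).
Sum ≈ 1.85714.

1.85714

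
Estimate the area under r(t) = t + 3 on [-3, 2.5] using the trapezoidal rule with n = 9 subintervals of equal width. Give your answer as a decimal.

Δt = (2.5 − (-3))/9 = 11/18.
r(-3) = 0, r(-43/18) = 11/18, r(-16/9) = 11/9, r(-7/6) = 11/6, r(-5/9) = 22/9, r(1/18) = 55/18, r(2/3) = 11/3, r(23/18) = 77/18, r(17/9) = 44/9, r(2.5) = 5.5.
T_9 = (Δt/2)·[r(t_0) + 2r(t_1) + ... + 2r(t_{8}) + r(t_9)].
Sum = 15.125.

15.125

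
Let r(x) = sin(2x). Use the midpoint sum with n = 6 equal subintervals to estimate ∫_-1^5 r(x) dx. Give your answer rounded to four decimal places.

Δx = (5 − (-1))/6 = 1.
Midpoints: -0.5, 0.5, 1.5, 2.5, 3.5, 4.5.
r(-0.5) ≈ -0.8415, r(0.5) ≈ 0.8415, r(1.5) ≈ 0.1411, r(2.5) ≈ -0.9589, r(3.5) ≈ 0.6570, r(4.5) ≈ 0.4121.
Sum = Δx · [r(-0.5) + r(0.5) + r(1.5) + ...].
Sum ≈ 0.2513.

0.2513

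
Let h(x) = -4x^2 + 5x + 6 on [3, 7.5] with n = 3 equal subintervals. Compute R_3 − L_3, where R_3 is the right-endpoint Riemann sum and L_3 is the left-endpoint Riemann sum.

R_3 = -513.
L_3 = -263.25.
R_3 − L_3 = -249.75.

-249.75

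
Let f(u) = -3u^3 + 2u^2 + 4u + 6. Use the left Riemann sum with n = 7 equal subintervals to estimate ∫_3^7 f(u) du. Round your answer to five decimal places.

Δu = (7 − 3)/7 = 4/7.
Left endpoints: 3, 25/7, 29/7, 33/7, 37/7, 41/7, 45/7.
f(3) = -45, f(25/7) = -31167/343, f(29/7) = -53651/343, f(33/7) = -84039/343, f(37/7) = -123483/343, f(41/7) = -173135/343, f(45/7) = -234147/343.
Sum = Δu · [f(3) + f(25/7) + f(29/7) + ...].
Sum ≈ -1191.26531.

-1191.26531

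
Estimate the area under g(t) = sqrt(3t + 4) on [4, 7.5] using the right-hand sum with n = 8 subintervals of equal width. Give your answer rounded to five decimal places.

Δt = (7.5 − 4)/8 = 0.4375.
Right endpoints: 4.4375, 4.875, 5.3125, 5.75, 6.1875, 6.625, 7.0625, 7.5.
g(4.4375) ≈ 4.16083, g(4.875) ≈ 4.31567, g(5.3125) ≈ 4.46514, g(5.75) ≈ 4.60977, g(6.1875) ≈ 4.75000, g(6.625) ≈ 4.88621, g(7.0625) ≈ 5.01871, g(7.5) ≈ 5.14782.
Sum = Δt · [g(4.4375) + g(4.875) + g(5.3125) + ...].
Sum ≈ 16.34244.

16.34244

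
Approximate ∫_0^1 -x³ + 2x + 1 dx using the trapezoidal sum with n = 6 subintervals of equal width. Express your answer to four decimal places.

Δx = (1 − 0)/6 = 1/6.
f(0) = 1, f(1/6) = 287/216, f(1/3) = 44/27, f(0.5) = 1.875, f(2/3) = 55/27, f(5/6) = 451/216, f(1) = 2.
T_6 = (Δx/2)·[f(x_0) + 2f(x_1) + ... + 2f(x_{5}) + f(x_6)].
Sum ≈ 1.7431.

1.7431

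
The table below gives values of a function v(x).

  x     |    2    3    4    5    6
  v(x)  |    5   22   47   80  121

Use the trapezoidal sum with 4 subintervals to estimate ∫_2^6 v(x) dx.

212

Δx = 1.
T_4 = (1/2)·[5 + 2·22 + 2·47 + 2·80 + 121] = 212.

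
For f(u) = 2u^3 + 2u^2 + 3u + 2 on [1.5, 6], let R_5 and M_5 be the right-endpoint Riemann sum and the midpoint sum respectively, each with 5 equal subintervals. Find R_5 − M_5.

250.138125

R_5 = 1089.54.
M_5 = 839.401875.
R_5 − M_5 = 250.138125.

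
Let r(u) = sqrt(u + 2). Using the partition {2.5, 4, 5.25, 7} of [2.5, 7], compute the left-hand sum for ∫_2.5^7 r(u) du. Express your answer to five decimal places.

10.95586

Subinterval widths: 1.5, 1.25, 1.75.
Left endpoints: 2.5, 4, 5.25.
r(2.5) ≈ 2.12132, r(4) ≈ 2.44949, r(5.25) ≈ 2.69258.
Sum = Σ Δu_i · r(u_i).
Sum ≈ 10.95586.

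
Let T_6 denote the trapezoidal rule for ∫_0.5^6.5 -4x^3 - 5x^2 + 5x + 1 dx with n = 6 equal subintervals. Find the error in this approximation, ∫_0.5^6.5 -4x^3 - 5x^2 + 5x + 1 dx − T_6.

Exact integral: ∫_0.5^6.5 f(x) dx = -2131.5.
T_6 = -2178.5.
Error = -2131.5 − (-2178.5) = 47.

47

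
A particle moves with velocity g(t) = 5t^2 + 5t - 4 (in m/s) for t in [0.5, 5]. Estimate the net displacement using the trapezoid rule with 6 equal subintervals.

Δt = (5 − 0.5)/6 = 0.75.
g(0.5) = -0.25, g(1.25) = 10.0625, g(2) = 26, g(2.75) = 47.5625, g(3.5) = 74.75, g(4.25) = 107.5625, g(5) = 146.
T_6 = (Δt/2)·[g(t_0) + 2g(t_1) + ... + 2g(t_{5}) + g(t_6)].
Sum = 254.109375.

254.109375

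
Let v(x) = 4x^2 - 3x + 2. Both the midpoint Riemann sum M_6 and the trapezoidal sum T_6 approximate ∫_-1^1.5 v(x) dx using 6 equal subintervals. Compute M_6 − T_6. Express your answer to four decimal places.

-0.4340

M_6 ≈ 8.813657.
T_6 ≈ 9.247685.
M_6 − T_6 ≈ -0.4340.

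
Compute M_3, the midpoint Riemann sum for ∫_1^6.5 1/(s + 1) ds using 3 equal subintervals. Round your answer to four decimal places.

1.2930

Δs = (6.5 − 1)/3 = 11/6.
Midpoints: 23/12, 3.75, 67/12.
f(23/12) = 12/35, f(3.75) = 4/19, f(67/12) = 12/79.
Sum = Δs · [f(23/12) + f(3.75) + f(67/12)].
Sum ≈ 1.2930.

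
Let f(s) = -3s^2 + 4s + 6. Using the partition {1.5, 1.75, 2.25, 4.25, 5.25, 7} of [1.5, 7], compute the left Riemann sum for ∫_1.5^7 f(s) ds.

-125.796875

Subinterval widths: 0.25, 0.5, 2, 1, 1.75.
Left endpoints: 1.5, 1.75, 2.25, 4.25, 5.25.
f(1.5) = 5.25, f(1.75) = 3.8125, f(2.25) = -0.1875, f(4.25) = -31.1875, f(5.25) = -55.6875.
Sum = Σ Δs_i · f(s_i).
Sum = -125.796875.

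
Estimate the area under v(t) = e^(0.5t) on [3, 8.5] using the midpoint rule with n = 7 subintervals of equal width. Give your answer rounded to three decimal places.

130.407

Δt = (8.5 − 3)/7 = 11/14.
Midpoints: 95/28, 117/28, 139/28, 5.75, 183/28, 205/28, 227/28.
v(95/28) ≈ 5.454, v(117/28) ≈ 8.079, v(139/28) ≈ 11.967, v(5.75) ≈ 17.725, v(183/28) ≈ 26.255, v(205/28) ≈ 38.889, v(227/28) ≈ 57.603.
Sum = Δt · [v(95/28) + v(117/28) + v(139/28) + ...].
Sum ≈ 130.407.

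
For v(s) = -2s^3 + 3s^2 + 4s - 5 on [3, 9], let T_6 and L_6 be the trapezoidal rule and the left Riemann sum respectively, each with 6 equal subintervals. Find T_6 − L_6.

-582

T_6 = -2457.
L_6 = -1875.
T_6 − L_6 = -582.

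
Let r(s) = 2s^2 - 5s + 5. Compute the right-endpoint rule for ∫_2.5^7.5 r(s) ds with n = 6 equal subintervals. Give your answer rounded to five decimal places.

203.24074

Δs = (7.5 − 2.5)/6 = 5/6.
Right endpoints: 10/3, 25/6, 5, 35/6, 20/3, 7.5.
r(10/3) = 95/9, r(25/6) = 170/9, r(5) = 30, r(35/6) = 395/9, r(20/3) = 545/9, r(7.5) = 80.
Sum = Δs · [r(10/3) + r(25/6) + r(5) + ...].
Sum ≈ 203.24074.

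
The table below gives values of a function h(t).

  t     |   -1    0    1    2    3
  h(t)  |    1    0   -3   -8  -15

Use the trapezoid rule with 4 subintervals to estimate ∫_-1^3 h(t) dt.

Δt = 1.
T_4 = (1/2)·[1 + 2·0 + 2·(-3) + 2·(-8) + (-15)] = -18.

-18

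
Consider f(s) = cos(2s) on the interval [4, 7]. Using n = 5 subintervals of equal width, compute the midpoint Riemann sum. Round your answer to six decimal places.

Δs = (7 − 4)/5 = 0.6.
Midpoints: 4.3, 4.9, 5.5, 6.1, 6.7.
f(4.3) ≈ -0.678720, f(4.9) ≈ -0.930426, f(5.5) ≈ 0.004426, f(6.1) ≈ 0.933634, f(6.7) ≈ 0.672193.
Sum = Δs · [f(4.3) + f(4.9) + f(5.5) + f(6.1) + f(6.7)].
Sum ≈ 0.000664.

0.000664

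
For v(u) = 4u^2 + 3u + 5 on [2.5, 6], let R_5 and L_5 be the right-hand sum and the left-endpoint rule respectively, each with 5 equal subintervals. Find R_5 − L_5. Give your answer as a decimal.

90.65

R_5 = 375.76.
L_5 = 285.11.
R_5 − L_5 = 90.65.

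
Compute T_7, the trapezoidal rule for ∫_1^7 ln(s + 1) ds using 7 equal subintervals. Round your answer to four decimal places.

9.2265

Δs = (7 − 1)/7 = 6/7.
f(1) ≈ 0.6931, f(13/7) ≈ 1.0498, f(19/7) ≈ 1.3122, f(25/7) ≈ 1.5198, f(31/7) ≈ 1.6917, f(37/7) ≈ 1.8383, f(43/7) ≈ 1.9661, f(7) ≈ 2.0794.
T_7 = (Δs/2)·[f(s_0) + 2f(s_1) + ... + 2f(s_{6}) + f(s_7)].
Sum ≈ 9.2265.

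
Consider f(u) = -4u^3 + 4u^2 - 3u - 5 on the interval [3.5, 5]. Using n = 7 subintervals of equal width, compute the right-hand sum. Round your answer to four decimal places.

Δu = (5 − 3.5)/7 = 3/14.
Right endpoints: 26/7, 55/14, 29/7, 61/14, 32/7, 67/14, 5.
f(26/7) = -56913/343, f(55/14) = -67770/343, f(29/7) = -79986/343, f(61/14) = -93642/343, f(32/7) = -108819/343, f(67/14) = -125598/343, f(5) = -420.
Sum = Δu · [f(26/7) + f(55/14) + f(29/7) + ...].
Sum ≈ -422.8163.

-422.8163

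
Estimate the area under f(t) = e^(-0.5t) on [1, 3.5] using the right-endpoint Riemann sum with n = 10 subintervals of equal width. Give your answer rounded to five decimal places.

Δt = (3.5 − 1)/10 = 0.25.
Right endpoints: 1.25, 1.5, 1.75, 2, 2.25, 2.5, 2.75, 3, 3.25, 3.5.
f(1.25) ≈ 0.53526, f(1.5) ≈ 0.47237, f(1.75) ≈ 0.41686, f(2) ≈ 0.36788, f(2.25) ≈ 0.32465, f(2.5) ≈ 0.28650, f(2.75) ≈ 0.25284, f(3) ≈ 0.22313, f(3.25) ≈ 0.19691, f(3.5) ≈ 0.17377.
Sum = Δt · [f(1.25) + f(1.5) + f(1.75) + ...].
Sum ≈ 0.81255.

0.81255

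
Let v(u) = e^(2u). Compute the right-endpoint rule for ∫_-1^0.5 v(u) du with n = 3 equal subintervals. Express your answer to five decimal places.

2.04308

Δu = (0.5 − (-1))/3 = 0.5.
Right endpoints: -0.5, 0, 0.5.
v(-0.5) ≈ 0.36788, v(0) ≈ 1.00000, v(0.5) ≈ 2.71828.
Sum = Δu · [v(-0.5) + v(0) + v(0.5)].
Sum ≈ 2.04308.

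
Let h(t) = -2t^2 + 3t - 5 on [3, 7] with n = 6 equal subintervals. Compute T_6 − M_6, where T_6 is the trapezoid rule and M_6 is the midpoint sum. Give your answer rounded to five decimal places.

T_6 ≈ -171.2592593.
M_6 ≈ -170.3703704.
T_6 − M_6 ≈ -0.88889.

-0.88889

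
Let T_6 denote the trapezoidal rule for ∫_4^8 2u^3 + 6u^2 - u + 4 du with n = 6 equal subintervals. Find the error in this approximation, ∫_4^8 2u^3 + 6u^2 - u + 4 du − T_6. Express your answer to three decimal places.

Exact integral: ∫_4^8 f(u) du = 2808.
T_6 ≈ 2820.44444.
Error ≈ 2808 − 2820.44444 ≈ -12.444.

-12.444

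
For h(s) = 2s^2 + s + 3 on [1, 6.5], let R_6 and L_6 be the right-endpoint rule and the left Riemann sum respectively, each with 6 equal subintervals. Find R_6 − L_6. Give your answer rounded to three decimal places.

80.667

R_6 ≈ 261.41551.
L_6 ≈ 180.74884.
R_6 − L_6 ≈ 80.667.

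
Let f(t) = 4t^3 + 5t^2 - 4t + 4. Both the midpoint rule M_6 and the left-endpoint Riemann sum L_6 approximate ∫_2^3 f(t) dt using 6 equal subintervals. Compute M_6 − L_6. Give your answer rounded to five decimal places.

7.84028

M_6 ≈ 90.5856481.
L_6 ≈ 82.7453704.
M_6 − L_6 ≈ 7.84028.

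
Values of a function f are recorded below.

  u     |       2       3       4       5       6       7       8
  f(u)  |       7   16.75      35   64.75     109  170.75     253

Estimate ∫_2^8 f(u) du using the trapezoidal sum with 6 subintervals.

526.25

Δu = 1.
T_6 = (1/2)·[7 + 2·16.75 + 2·35 + 2·64.75 + 2·109 + 2·170.75 + 253] = 526.25.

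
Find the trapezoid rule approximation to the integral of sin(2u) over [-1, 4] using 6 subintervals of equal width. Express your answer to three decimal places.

-0.102

Δu = (4 − (-1))/6 = 5/6.
f(-1) ≈ -0.909, f(-1/6) ≈ -0.327, f(2/3) ≈ 0.972, f(1.5) ≈ 0.141, f(7/3) ≈ -0.999, f(19/6) ≈ 0.050, f(4) ≈ 0.989.
T_6 = (Δu/2)·[f(u_0) + 2f(u_1) + ... + 2f(u_{5}) + f(u_6)].
Sum ≈ -0.102.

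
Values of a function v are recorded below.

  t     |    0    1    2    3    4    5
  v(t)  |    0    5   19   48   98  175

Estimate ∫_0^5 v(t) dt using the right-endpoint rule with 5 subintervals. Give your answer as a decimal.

345

Δt = 1.
Sum = 1·[5 + 19 + 48 + 98 + 175] = 345.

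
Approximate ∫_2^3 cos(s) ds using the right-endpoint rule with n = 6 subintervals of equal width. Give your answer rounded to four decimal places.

-0.8142

Δs = (3 − 2)/6 = 1/6.
Right endpoints: 13/6, 7/3, 2.5, 8/3, 17/6, 3.
f(13/6) ≈ -0.5612, f(7/3) ≈ -0.6908, f(2.5) ≈ -0.8011, f(8/3) ≈ -0.8893, f(17/6) ≈ -0.9529, f(3) ≈ -0.9900.
Sum = Δs · [f(13/6) + f(7/3) + f(2.5) + ...].
Sum ≈ -0.8142.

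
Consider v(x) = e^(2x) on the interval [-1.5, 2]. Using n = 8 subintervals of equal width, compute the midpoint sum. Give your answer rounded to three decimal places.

Δx = (2 − (-1.5))/8 = 0.4375.
Midpoints: -1.28125, -0.84375, -0.40625, 0.03125, 0.46875, 0.90625, 1.34375, 1.78125.
v(-1.28125) ≈ 0.077, v(-0.84375) ≈ 0.185, v(-0.40625) ≈ 0.444, v(0.03125) ≈ 1.064, v(0.46875) ≈ 2.554, v(0.90625) ≈ 6.126, v(1.34375) ≈ 14.695, v(1.78125) ≈ 35.251.
Sum = Δx · [v(-1.28125) + v(-0.84375) + v(-0.40625) + ...].
Sum ≈ 26.423.

26.423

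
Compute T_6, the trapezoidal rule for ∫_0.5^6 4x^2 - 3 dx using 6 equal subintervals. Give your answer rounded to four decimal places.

274.4144

Δx = (6 − 0.5)/6 = 11/12.
f(0.5) = -2, f(17/12) = 181/36, f(7/3) = 169/9, f(3.25) = 39.25, f(25/6) = 598/9, f(61/12) = 3613/36, f(6) = 141.
T_6 = (Δx/2)·[f(x_0) + 2f(x_1) + ... + 2f(x_{5}) + f(x_6)].
Sum ≈ 274.4144.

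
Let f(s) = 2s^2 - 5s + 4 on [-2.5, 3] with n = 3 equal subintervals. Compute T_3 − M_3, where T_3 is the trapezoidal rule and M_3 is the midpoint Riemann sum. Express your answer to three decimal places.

T_3 ≈ 49.70370.
M_3 ≈ 40.46065.
T_3 − M_3 ≈ 9.243.

9.243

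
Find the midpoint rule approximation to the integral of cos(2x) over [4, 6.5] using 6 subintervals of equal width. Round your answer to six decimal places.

Δx = (6.5 − 4)/6 = 5/12.
Midpoints: 101/24, 4.625, 121/24, 131/24, 5.875, 151/24.
f(101/24) ≈ -0.533459, f(4.625) ≈ -0.984765, f(121/24) ≈ -0.790877, f(131/24) ≈ -0.078826, f(5.875) ≈ 0.684870, f(151/24) ≈ 0.999856.
Sum = Δx · [f(101/24) + f(4.625) + f(121/24) + ...].
Sum ≈ -0.293000.

-0.293000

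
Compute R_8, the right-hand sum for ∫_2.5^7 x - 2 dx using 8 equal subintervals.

13.640625

Δx = (7 − 2.5)/8 = 0.5625.
Right endpoints: 3.0625, 3.625, 4.1875, 4.75, 5.3125, 5.875, 6.4375, 7.
f(3.0625) = 1.0625, f(3.625) = 1.625, f(4.1875) = 2.1875, f(4.75) = 2.75, f(5.3125) = 3.3125, f(5.875) = 3.875, f(6.4375) = 4.4375, f(7) = 5.
Sum = Δx · [f(3.0625) + f(3.625) + f(4.1875) + ...].
Sum = 13.640625.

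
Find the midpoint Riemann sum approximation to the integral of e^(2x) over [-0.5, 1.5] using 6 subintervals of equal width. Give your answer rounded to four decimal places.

Δx = (1.5 − (-0.5))/6 = 1/3.
Midpoints: -1/3, 0, 1/3, 2/3, 1, 4/3.
f(-1/3) ≈ 0.5134, f(0) ≈ 1.0000, f(1/3) ≈ 1.9477, f(2/3) ≈ 3.7937, f(1) ≈ 7.3891, f(4/3) ≈ 14.3919.
Sum = Δx · [f(-1/3) + f(0) + f(1/3) + ...].
Sum ≈ 9.6786.

9.6786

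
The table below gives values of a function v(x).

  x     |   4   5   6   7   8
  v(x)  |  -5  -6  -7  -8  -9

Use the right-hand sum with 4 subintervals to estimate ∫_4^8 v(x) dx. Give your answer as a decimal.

-30

Δx = 1.
Sum = 1·[(-6) + (-7) + (-8) + (-9)] = -30.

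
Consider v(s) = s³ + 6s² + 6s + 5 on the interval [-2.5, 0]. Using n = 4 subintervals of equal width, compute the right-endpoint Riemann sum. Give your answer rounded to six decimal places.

13.452148

Δs = (0 − (-2.5))/4 = 0.625.
Right endpoints: -1.875, -1.25, -0.625, 0.
v(-1.875) = 4225/512, v(-1.25) = 4.921875, v(-0.625) = 1715/512, v(0) = 5.
Sum = Δs · [v(-1.875) + v(-1.25) + v(-0.625) + v(0)].
Sum ≈ 13.452148.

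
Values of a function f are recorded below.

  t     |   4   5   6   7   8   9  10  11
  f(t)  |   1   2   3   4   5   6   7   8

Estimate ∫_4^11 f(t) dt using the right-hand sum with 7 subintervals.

35

Δt = 1.
Sum = 1·[2 + 3 + 4 + 5 + 6 + 7 + 8] = 35.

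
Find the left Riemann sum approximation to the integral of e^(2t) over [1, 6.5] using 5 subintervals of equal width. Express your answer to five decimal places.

60641.21927

Δt = (6.5 − 1)/5 = 1.1.
Left endpoints: 1, 2.1, 3.2, 4.3, 5.4.
f(1) ≈ 7.38906, f(2.1) ≈ 66.68633, f(3.2) ≈ 601.84504, f(4.3) ≈ 5431.65959, f(5.4) ≈ 49020.80114.
Sum = Δt · [f(1) + f(2.1) + f(3.2) + f(4.3) + f(5.4)].
Sum ≈ 60641.21927.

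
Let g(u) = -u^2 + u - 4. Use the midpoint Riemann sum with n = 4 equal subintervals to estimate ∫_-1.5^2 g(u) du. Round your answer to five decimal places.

Δu = (2 − (-1.5))/4 = 0.875.
Midpoints: -1.0625, -0.1875, 0.6875, 1.5625.
g(-1.0625) = -6.19140625, g(-0.1875) = -4.22265625, g(0.6875) = -3.78515625, g(1.5625) = -4.87890625.
Sum = Δu · [g(-1.0625) + g(-0.1875) + g(0.6875) + g(1.5625)].
Sum ≈ -16.69336.

-16.69336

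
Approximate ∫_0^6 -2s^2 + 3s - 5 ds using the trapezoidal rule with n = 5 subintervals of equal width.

-122.88

Δs = (6 − 0)/5 = 1.2.
f(0) = -5, f(1.2) = -4.28, f(2.4) = -9.32, f(3.6) = -20.12, f(4.8) = -36.68, f(6) = -59.
T_5 = (Δs/2)·[f(s_0) + 2f(s_1) + ... + 2f(s_{4}) + f(s_5)].
Sum = -122.88.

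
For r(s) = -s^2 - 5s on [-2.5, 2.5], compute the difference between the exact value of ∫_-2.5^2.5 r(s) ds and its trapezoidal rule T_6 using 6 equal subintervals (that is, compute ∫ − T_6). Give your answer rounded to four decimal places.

0.5787

Exact integral: ∫_-2.5^2.5 r(s) ds ≈ -10.416667.
T_6 ≈ -10.995370.
Error ≈ -10.416667 − (-10.995370) ≈ 0.5787.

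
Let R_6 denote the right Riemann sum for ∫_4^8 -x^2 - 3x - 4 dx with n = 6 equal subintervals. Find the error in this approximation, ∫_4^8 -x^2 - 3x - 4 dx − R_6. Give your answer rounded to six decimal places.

Exact integral: ∫_4^8 f(x) dx ≈ -237.33333333.
R_6 ≈ -257.62962963.
Error ≈ -237.33333333 − (-257.62962963) ≈ 20.296296.

20.296296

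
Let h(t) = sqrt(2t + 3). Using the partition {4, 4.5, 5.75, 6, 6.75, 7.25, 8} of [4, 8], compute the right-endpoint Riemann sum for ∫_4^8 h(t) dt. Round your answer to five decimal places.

15.86749

Subinterval widths: 0.5, 1.25, 0.25, 0.75, 0.5, 0.75.
Right endpoints: 4.5, 5.75, 6, 6.75, 7.25, 8.
h(4.5) ≈ 3.46410, h(5.75) ≈ 3.80789, h(6) ≈ 3.87298, h(6.75) ≈ 4.06202, h(7.25) ≈ 4.18330, h(8) ≈ 4.35890.
Sum = Σ Δt_i · h(t_i).
Sum ≈ 15.86749.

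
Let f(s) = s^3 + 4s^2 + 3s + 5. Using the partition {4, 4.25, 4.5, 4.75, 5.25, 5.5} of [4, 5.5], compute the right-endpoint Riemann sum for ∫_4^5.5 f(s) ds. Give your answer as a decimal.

Subinterval widths: 0.25, 0.25, 0.25, 0.5, 0.25.
Right endpoints: 4.25, 4.5, 4.75, 5.25, 5.5.
f(4.25) = 166.765625, f(4.5) = 190.625, f(4.75) = 216.671875, f(5.25) = 275.703125, f(5.5) = 308.875.
Sum = Σ Δs_i · f(s_i).
Sum = 358.5859375.

358.5859375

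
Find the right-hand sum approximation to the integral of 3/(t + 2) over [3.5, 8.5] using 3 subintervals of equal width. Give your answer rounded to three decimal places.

1.740

Δt = (8.5 − 3.5)/3 = 5/3.
Right endpoints: 31/6, 41/6, 8.5.
f(31/6) = 18/43, f(41/6) = 18/53, f(8.5) = 2/7.
Sum = Δt · [f(31/6) + f(41/6) + f(8.5)].
Sum ≈ 1.740.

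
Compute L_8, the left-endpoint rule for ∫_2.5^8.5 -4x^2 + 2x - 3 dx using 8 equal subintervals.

Δx = (8.5 − 2.5)/8 = 0.75.
Left endpoints: 2.5, 3.25, 4, 4.75, 5.5, 6.25, 7, 7.75.
f(2.5) = -23, f(3.25) = -38.75, f(4) = -59, f(4.75) = -83.75, f(5.5) = -113, f(6.25) = -146.75, f(7) = -185, f(7.75) = -227.75.
Sum = Δx · [f(2.5) + f(3.25) + f(4) + ...].
Sum = -657.75.

-657.75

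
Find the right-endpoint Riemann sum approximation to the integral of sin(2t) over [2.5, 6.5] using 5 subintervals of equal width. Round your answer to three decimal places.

0.309

Δt = (6.5 − 2.5)/5 = 0.8.
Right endpoints: 3.3, 4.1, 4.9, 5.7, 6.5.
f(3.3) ≈ 0.312, f(4.1) ≈ 0.941, f(4.9) ≈ -0.366, f(5.7) ≈ -0.919, f(6.5) ≈ 0.420.
Sum = Δt · [f(3.3) + f(4.1) + f(4.9) + f(5.7) + f(6.5)].
Sum ≈ 0.309.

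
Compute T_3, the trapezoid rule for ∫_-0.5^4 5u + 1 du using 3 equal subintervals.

43.875

Δu = (4 − (-0.5))/3 = 1.5.
f(-0.5) = -1.5, f(1) = 6, f(2.5) = 13.5, f(4) = 21.
T_3 = (Δu/2)·[f(u_0) + 2f(u_1) + 2f(u_2) + f(u_3)].
Sum = 43.875.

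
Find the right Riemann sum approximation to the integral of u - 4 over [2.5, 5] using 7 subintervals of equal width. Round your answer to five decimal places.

-0.17857

Δu = (5 − 2.5)/7 = 5/14.
Right endpoints: 20/7, 45/14, 25/7, 55/14, 30/7, 65/14, 5.
f(20/7) = -8/7, f(45/14) = -11/14, f(25/7) = -3/7, f(55/14) = -1/14, f(30/7) = 2/7, f(65/14) = 9/14, f(5) = 1.
Sum = Δu · [f(20/7) + f(45/14) + f(25/7) + ...].
Sum ≈ -0.17857.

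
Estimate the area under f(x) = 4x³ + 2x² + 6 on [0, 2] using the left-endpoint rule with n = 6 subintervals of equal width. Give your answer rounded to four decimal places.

Δx = (2 − 0)/6 = 1/3.
Left endpoints: 0, 1/3, 2/3, 1, 4/3, 5/3.
f(0) = 6, f(1/3) = 172/27, f(2/3) = 218/27, f(1) = 12, f(4/3) = 514/27, f(5/3) = 812/27.
Sum = Δx · [f(0) + f(1/3) + f(2/3) + ...].
Sum ≈ 27.1852.

27.1852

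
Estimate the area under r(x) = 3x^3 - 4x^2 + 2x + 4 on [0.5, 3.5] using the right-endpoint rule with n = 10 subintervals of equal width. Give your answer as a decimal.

93.0675

Δx = (3.5 − 0.5)/10 = 0.3.
Right endpoints: 0.8, 1.1, 1.4, 1.7, 2, 2.3, 2.6, 2.9, 3.2, 3.5.
r(0.8) = 4.576, r(1.1) = 5.353, r(1.4) = 7.192, r(1.7) = 10.579, r(2) = 16, r(2.3) = 23.941, r(2.6) = 34.888, r(2.9) = 49.327, r(3.2) = 67.744, r(3.5) = 90.625.
Sum = Δx · [r(0.8) + r(1.1) + r(1.4) + ...].
Sum = 93.0675.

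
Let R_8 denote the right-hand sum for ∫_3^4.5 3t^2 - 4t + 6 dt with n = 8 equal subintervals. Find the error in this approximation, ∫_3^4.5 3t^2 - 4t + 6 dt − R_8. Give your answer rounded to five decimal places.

-2.62793

Exact integral: ∫_3^4.5 f(t) dt = 50.625.
R_8 ≈ 53.2529297.
Error ≈ 50.625 − 53.2529297 ≈ -2.62793.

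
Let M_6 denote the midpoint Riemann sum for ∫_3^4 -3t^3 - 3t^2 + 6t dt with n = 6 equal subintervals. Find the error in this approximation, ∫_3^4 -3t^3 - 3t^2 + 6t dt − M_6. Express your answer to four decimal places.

Exact integral: ∫_3^4 f(t) dt = -147.25.
M_6 ≈ -147.170139.
Error ≈ -147.25 − (-147.170139) ≈ -0.0799.

-0.0799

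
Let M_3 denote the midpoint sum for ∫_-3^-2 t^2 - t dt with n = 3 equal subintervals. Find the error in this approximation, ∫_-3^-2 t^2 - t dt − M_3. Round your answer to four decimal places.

Exact integral: ∫_-3^-2 f(t) dt ≈ 8.833333.
M_3 ≈ 8.824074.
Error ≈ 8.833333 − 8.824074 ≈ 0.0093.

0.0093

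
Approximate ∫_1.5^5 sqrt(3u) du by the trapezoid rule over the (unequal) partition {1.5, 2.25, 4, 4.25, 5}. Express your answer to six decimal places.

10.744918

Subinterval widths: 0.75, 1.75, 0.25, 0.75.
f(1.5) ≈ 2.121320, f(2.25) ≈ 2.598076, f(4) ≈ 3.464102, f(4.25) ≈ 3.570714, f(5) ≈ 3.872983.
On each subinterval the trapezoid contributes (Δu_i/2)·[f(u_{i-1}) + f(u_i)].
Sum ≈ 10.744918.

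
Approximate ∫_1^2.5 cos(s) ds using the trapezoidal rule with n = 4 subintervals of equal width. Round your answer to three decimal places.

-0.240

Δs = (2.5 − 1)/4 = 0.375.
f(1) ≈ 0.540, f(1.375) ≈ 0.195, f(1.75) ≈ -0.178, f(2.125) ≈ -0.526, f(2.5) ≈ -0.801.
T_4 = (Δs/2)·[f(s_0) + 2f(s_1) + 2f(s_2) + 2f(s_3) + f(s_4)].
Sum ≈ -0.240.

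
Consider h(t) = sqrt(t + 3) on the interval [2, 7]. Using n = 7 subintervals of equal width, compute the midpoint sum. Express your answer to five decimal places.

Δt = (7 − 2)/7 = 5/7.
Midpoints: 33/14, 43/14, 53/14, 4.5, 73/14, 83/14, 93/14.
h(33/14) ≈ 2.31455, h(43/14) ≈ 2.46403, h(53/14) ≈ 2.60494, h(4.5) ≈ 2.73861, h(73/14) ≈ 2.86606, h(83/14) ≈ 2.98807, h(93/14) ≈ 3.10530.
Sum = Δt · [h(33/14) + h(43/14) + h(53/14) + ...].
Sum ≈ 13.62968.

13.62968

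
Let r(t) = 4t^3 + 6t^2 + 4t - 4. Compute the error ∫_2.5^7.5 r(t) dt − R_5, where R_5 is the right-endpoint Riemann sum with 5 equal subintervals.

Exact integral: ∫_2.5^7.5 r(t) dt = 4017.5.
R_5 = 5045.
Error = 4017.5 − 5045 = -1027.5.

-1027.5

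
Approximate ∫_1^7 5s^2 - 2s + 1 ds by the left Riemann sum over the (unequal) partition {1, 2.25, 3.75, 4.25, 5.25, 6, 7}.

Subinterval widths: 1.25, 1.5, 0.5, 1, 0.75, 1.
Left endpoints: 1, 2.25, 3.75, 4.25, 5.25, 6.
f(1) = 4, f(2.25) = 21.8125, f(3.75) = 63.8125, f(4.25) = 82.8125, f(5.25) = 128.3125, f(6) = 169.
Sum = Σ Δs_i · f(s_i).
Sum = 417.671875.

417.671875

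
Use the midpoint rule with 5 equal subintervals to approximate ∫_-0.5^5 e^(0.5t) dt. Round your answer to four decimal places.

22.5224

Δt = (5 − (-0.5))/5 = 1.1.
Midpoints: 0.05, 1.15, 2.25, 3.35, 4.45.
f(0.05) ≈ 1.0253, f(1.15) ≈ 1.7771, f(2.25) ≈ 3.0802, f(3.35) ≈ 5.3388, f(4.45) ≈ 9.2535.
Sum = Δt · [f(0.05) + f(1.15) + f(2.25) + f(3.35) + f(4.45)].
Sum ≈ 22.5224.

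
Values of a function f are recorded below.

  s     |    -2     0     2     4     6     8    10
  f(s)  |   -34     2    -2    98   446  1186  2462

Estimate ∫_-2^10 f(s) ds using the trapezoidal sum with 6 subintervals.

Δs = 2.
T_6 = (2/2)·[(-34) + 2·2 + 2·(-2) + 2·98 + 2·446 + 2·1186 + 2462] = 5888.

5888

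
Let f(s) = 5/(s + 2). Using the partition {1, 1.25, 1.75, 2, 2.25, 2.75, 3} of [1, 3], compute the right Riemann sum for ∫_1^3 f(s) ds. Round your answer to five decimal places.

2.43422

Subinterval widths: 0.25, 0.5, 0.25, 0.25, 0.5, 0.25.
Right endpoints: 1.25, 1.75, 2, 2.25, 2.75, 3.
f(1.25) = 20/13, f(1.75) = 4/3, f(2) = 1.25, f(2.25) = 20/17, f(2.75) = 20/19, f(3) = 1.
Sum = Σ Δs_i · f(s_i).
Sum ≈ 2.43422.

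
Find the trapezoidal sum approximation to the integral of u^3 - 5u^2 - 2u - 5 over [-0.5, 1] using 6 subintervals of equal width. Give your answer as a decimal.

Δu = (1 − (-0.5))/6 = 0.25.
f(-0.5) = -5.375, f(-0.25) = -4.828125, f(0) = -5, f(0.25) = -5.796875, f(0.5) = -7.125, f(0.75) = -8.890625, f(1) = -11.
T_6 = (Δu/2)·[f(u_0) + 2f(u_1) + ... + 2f(u_{5}) + f(u_6)].
Sum = -9.95703125.

-9.95703125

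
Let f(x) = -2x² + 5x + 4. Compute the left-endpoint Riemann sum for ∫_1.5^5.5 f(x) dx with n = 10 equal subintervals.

Δx = (5.5 − 1.5)/10 = 0.4.
Left endpoints: 1.5, 1.9, 2.3, 2.7, 3.1, 3.5, 3.9, 4.3, 4.7, 5.1.
f(1.5) = 7, f(1.9) = 6.28, f(2.3) = 4.92, f(2.7) = 2.92, f(3.1) = 0.28, f(3.5) = -3, f(3.9) = -6.92, f(4.3) = -11.48, f(4.7) = -16.68, f(5.1) = -22.52.
Sum = Δx · [f(1.5) + f(1.9) + f(2.3) + ...].
Sum = -15.68.

-15.68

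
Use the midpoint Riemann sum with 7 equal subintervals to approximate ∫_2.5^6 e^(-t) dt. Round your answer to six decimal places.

Δt = (6 − 2.5)/7 = 0.5.
Midpoints: 2.75, 3.25, 3.75, 4.25, 4.75, 5.25, 5.75.
f(2.75) ≈ 0.063928, f(3.25) ≈ 0.038774, f(3.75) ≈ 0.023518, f(4.25) ≈ 0.014264, f(4.75) ≈ 0.008652, f(5.25) ≈ 0.005248, f(5.75) ≈ 0.003183.
Sum = Δt · [f(2.75) + f(3.25) + f(3.75) + ...].
Sum ≈ 0.078783.

0.078783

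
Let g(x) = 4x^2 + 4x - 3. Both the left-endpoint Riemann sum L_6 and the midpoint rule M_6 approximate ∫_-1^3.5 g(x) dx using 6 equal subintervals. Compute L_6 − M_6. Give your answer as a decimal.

L_6 = 45.5625.
M_6 = 66.65625.
L_6 − M_6 = -21.09375.

-21.09375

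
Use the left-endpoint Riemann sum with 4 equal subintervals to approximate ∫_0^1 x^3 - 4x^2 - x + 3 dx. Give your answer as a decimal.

1.890625

Δx = (1 − 0)/4 = 0.25.
Left endpoints: 0, 0.25, 0.5, 0.75.
f(0) = 3, f(0.25) = 2.515625, f(0.5) = 1.625, f(0.75) = 0.421875.
Sum = Δx · [f(0) + f(0.25) + f(0.5) + f(0.75)].
Sum = 1.890625.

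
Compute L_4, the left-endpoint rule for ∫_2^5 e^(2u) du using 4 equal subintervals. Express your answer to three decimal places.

4733.019

Δu = (5 − 2)/4 = 0.75.
Left endpoints: 2, 2.75, 3.5, 4.25.
f(2) ≈ 54.598, f(2.75) ≈ 244.692, f(3.5) ≈ 1096.633, f(4.25) ≈ 4914.769.
Sum = Δu · [f(2) + f(2.75) + f(3.5) + f(4.25)].
Sum ≈ 4733.019.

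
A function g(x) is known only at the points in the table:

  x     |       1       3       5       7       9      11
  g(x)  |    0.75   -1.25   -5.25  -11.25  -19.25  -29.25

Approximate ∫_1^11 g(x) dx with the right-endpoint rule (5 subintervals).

Δx = 2.
Sum = 2·[(-1.25) + (-5.25) + (-11.25) + (-19.25) + (-29.25)] = -132.5.

-132.5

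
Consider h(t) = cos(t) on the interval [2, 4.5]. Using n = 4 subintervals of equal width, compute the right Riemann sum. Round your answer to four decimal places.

-1.7608

Δt = (4.5 − 2)/4 = 0.625.
Right endpoints: 2.625, 3.25, 3.875, 4.5.
h(2.625) ≈ -0.8695, h(3.25) ≈ -0.9941, h(3.875) ≈ -0.7429, h(4.5) ≈ -0.2108.
Sum = Δt · [h(2.625) + h(3.25) + h(3.875) + h(4.5)].
Sum ≈ -1.7608.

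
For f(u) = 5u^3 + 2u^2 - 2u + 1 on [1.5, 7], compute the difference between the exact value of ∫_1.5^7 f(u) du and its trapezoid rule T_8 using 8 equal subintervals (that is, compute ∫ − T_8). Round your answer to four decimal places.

Exact integral: ∫_1.5^7 f(u) du ≈ 3180.088542.
T_8 ≈ 3208.575928.
Error ≈ 3180.088542 − 3208.575928 ≈ -28.4874.

-28.4874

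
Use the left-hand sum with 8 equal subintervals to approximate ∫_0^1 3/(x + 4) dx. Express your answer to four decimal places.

0.6789

Δx = (1 − 0)/8 = 0.125.
Left endpoints: 0, 0.125, 0.25, 0.375, 0.5, 0.625, 0.75, 0.875.
f(0) = 0.75, f(0.125) = 8/11, f(0.25) = 12/17, f(0.375) = 24/35, f(0.5) = 2/3, f(0.625) = 24/37, f(0.75) = 12/19, f(0.875) = 8/13.
Sum = Δx · [f(0) + f(0.125) + f(0.25) + ...].
Sum ≈ 0.6789.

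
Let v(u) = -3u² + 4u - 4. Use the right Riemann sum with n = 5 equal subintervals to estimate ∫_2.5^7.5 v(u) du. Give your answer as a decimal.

Δu = (7.5 − 2.5)/5 = 1.
Right endpoints: 3.5, 4.5, 5.5, 6.5, 7.5.
v(3.5) = -26.75, v(4.5) = -46.75, v(5.5) = -72.75, v(6.5) = -104.75, v(7.5) = -142.75.
Sum = Δu · [v(3.5) + v(4.5) + v(5.5) + v(6.5) + v(7.5)].
Sum = -393.75.

-393.75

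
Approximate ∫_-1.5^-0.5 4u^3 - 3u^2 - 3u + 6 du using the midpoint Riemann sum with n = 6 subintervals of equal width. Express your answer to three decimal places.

Δu = (-0.5 − (-1.5))/6 = 1/6.
Midpoints: -17/12, -1.25, -13/12, -11/12, -0.75, -7/12.
f(-17/12) = -1543/216, f(-1.25) = -2.75, f(-13/12) = 139/216, f(-11/12) = 85/27, f(-0.75) = 4.875, f(-7/12) = 641/108.
Sum = Δu · [f(-17/12) + f(-1.25) + f(-13/12) + ...].
Sum ≈ 0.785.

0.785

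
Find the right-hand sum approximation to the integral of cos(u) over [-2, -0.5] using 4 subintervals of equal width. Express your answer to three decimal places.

Δu = (-0.5 − (-2))/4 = 0.375.
Right endpoints: -1.625, -1.25, -0.875, -0.5.
f(-1.625) ≈ -0.054, f(-1.25) ≈ 0.315, f(-0.875) ≈ 0.641, f(-0.5) ≈ 0.878.
Sum = Δu · [f(-1.625) + f(-1.25) + f(-0.875) + f(-0.5)].
Sum ≈ 0.667.

0.667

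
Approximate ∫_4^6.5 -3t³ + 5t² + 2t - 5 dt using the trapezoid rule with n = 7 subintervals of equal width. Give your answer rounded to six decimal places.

-784.250638

Δt = (6.5 − 4)/7 = 5/14.
f(4) = -109, f(61/14) = -410281/2744, f(33/7) = -68177/343, f(71/14) = -706751/2744, f(38/7) = -112067/343, f(81/14) = -1117021/2744, f(43/7) = -171307/343, f(6.5) = -604.625.
T_7 = (Δt/2)·[f(t_0) + 2f(t_1) + ... + 2f(t_{6}) + f(t_7)].
Sum ≈ -784.250638.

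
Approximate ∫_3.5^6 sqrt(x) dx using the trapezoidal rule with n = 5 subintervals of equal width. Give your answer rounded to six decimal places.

Δx = (6 − 3.5)/5 = 0.5.
f(3.5) ≈ 1.870829, f(4) ≈ 2.000000, f(4.5) ≈ 2.121320, f(5) ≈ 2.236068, f(5.5) ≈ 2.345208, f(6) ≈ 2.449490.
T_5 = (Δx/2)·[f(x_0) + 2f(x_1) + ... + 2f(x_{4}) + f(x_5)].
Sum ≈ 5.431378.

5.431378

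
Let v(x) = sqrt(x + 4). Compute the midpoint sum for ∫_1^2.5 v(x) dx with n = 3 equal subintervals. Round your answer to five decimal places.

Δx = (2.5 − 1)/3 = 0.5.
Midpoints: 1.25, 1.75, 2.25.
v(1.25) ≈ 2.29129, v(1.75) ≈ 2.39792, v(2.25) ≈ 2.50000.
Sum = Δx · [v(1.25) + v(1.75) + v(2.25)].
Sum ≈ 3.59460.

3.59460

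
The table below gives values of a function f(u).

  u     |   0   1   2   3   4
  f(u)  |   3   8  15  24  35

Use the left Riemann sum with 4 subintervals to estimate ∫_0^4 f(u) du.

Δu = 1.
Sum = 1·[3 + 8 + 15 + 24] = 50.

50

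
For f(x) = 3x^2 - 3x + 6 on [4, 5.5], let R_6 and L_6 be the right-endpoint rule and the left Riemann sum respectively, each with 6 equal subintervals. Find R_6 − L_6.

R_6 = 94.828125.
L_6 = 85.265625.
R_6 − L_6 = 9.5625.

9.5625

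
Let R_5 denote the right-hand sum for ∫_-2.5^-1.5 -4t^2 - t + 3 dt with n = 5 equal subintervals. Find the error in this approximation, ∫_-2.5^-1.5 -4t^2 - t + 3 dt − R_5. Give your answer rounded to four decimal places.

Exact integral: ∫_-2.5^-1.5 f(t) dt ≈ -11.333333.
R_5 = -9.86.
Error ≈ -11.333333 − (-9.86) ≈ -1.4733.

-1.4733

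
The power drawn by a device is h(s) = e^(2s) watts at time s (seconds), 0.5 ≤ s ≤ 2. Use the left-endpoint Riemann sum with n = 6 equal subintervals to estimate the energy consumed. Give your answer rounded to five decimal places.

Δs = (2 − 0.5)/6 = 0.25.
Left endpoints: 0.5, 0.75, 1, 1.25, 1.5, 1.75.
h(0.5) ≈ 2.71828, h(0.75) ≈ 4.48169, h(1) ≈ 7.38906, h(1.25) ≈ 12.18249, h(1.5) ≈ 20.08554, h(1.75) ≈ 33.11545.
Sum = Δs · [h(0.5) + h(0.75) + h(1) + ...].
Sum ≈ 19.99313.

19.99313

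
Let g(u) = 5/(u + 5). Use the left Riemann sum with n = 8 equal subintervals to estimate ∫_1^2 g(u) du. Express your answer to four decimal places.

Δu = (2 − 1)/8 = 0.125.
Left endpoints: 1, 1.125, 1.25, 1.375, 1.5, 1.625, 1.75, 1.875.
g(1) = 5/6, g(1.125) = 40/49, g(1.25) = 0.8, g(1.375) = 40/51, g(1.5) = 10/13, g(1.625) = 40/53, g(1.75) = 20/27, g(1.875) = 8/11.
Sum = Δu · [g(1) + g(1.125) + g(1.25) + ...].
Sum ≈ 0.7782.

0.7782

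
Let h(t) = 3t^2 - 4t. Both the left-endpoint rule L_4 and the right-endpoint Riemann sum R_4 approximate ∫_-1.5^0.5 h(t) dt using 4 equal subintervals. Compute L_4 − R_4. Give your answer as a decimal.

7

L_4 = 11.25.
R_4 = 4.25.
L_4 − R_4 = 7.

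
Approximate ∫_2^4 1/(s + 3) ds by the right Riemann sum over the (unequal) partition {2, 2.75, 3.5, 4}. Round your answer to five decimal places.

Subinterval widths: 0.75, 0.75, 0.5.
Right endpoints: 2.75, 3.5, 4.
f(2.75) = 4/23, f(3.5) = 2/13, f(4) = 1/7.
Sum = Σ Δs_i · f(s_i).
Sum ≈ 0.31725.

0.31725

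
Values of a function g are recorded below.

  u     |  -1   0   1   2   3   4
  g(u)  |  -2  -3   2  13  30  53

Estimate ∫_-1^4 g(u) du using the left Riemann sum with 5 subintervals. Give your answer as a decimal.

40

Δu = 1.
Sum = 1·[(-2) + (-3) + 2 + 13 + 30] = 40.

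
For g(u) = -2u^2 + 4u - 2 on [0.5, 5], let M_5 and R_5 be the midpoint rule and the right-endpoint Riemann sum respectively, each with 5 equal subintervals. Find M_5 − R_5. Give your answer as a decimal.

15.9975

M_5 = -42.1425.
R_5 = -58.14.
M_5 − R_5 = 15.9975.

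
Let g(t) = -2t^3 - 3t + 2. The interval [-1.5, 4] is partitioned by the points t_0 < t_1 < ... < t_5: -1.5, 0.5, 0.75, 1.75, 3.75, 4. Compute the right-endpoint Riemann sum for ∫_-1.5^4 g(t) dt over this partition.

-277.6796875

Subinterval widths: 2, 0.25, 1, 2, 0.25.
Right endpoints: 0.5, 0.75, 1.75, 3.75, 4.
g(0.5) = 0.25, g(0.75) = -1.09375, g(1.75) = -13.96875, g(3.75) = -114.71875, g(4) = -138.
Sum = Σ Δt_i · g(t_i).
Sum = -277.6796875.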